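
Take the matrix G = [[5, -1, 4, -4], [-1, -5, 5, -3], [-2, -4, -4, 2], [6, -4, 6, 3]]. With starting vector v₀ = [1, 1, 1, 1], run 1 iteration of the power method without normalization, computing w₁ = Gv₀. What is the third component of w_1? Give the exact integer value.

w1 = Gv₀ = (5·1 + (-1)·1 + 4·1 + (-4)·1; (-1)·1 + (-5)·1 + 5·1 + (-3)·1; (-2)·1 + (-4)·1 + (-4)·1 + 2·1; 6·1 + (-4)·1 + 6·1 + 3·1) = (4, -4, -8, 11)
The requested component of w1 is -8.

-8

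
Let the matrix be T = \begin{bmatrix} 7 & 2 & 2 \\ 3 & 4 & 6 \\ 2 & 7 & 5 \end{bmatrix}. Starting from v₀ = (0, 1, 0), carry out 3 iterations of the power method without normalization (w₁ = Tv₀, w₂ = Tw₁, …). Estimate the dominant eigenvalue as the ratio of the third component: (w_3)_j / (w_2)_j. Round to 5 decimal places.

λ ≈ 12.76119

w1 = Tv₀ = (2, 4, 7)
w2 = Tw1 = (36, 64, 67)
w3 = Tw2 = (514, 766, 855)
Ratio at component: 855 / 67 = 12.76119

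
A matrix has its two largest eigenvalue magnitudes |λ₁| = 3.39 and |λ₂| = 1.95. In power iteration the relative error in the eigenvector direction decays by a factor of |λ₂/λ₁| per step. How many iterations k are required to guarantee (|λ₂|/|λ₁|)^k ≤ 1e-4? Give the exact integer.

17

|λ₂/λ₁| = 1.95/3.39 = 0.57522
Need k ≥ ln(1e-4) / ln(0.57522) = -9.2103 / -0.5530 ≈ 16.655
Smallest integer k satisfying the bound: 17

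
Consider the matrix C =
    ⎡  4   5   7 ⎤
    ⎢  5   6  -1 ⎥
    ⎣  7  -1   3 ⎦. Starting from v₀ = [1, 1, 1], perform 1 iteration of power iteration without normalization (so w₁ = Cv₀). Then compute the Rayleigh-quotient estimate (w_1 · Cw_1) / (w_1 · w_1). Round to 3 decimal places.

w1 = Cv₀ = (4·1 + 5·1 + 7·1; 5·1 + 6·1 + (-1)·1; 7·1 + (-1)·1 + 3·1) = (16, 10, 9)
Cw1 = (177, 131, 129)
w1·Cw1 = 16·177 + 10·131 + 9·129 = 5303; w1·w1 = 16·16 + 10·10 + 9·9 = 437
λ ≈ 5303/437 = 12.135

12.135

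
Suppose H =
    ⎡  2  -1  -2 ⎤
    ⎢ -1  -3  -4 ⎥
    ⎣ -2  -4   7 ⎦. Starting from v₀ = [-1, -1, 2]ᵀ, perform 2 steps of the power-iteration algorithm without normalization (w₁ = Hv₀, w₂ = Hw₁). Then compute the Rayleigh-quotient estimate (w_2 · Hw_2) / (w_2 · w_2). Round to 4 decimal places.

8.7283

w1 = Hv₀ = (-5, -4, 20)
w2 = Hw1 = (-46, -63, 166)
Hw2 = (-361, -429, 1506)
w2·Hw2 = (-46)·(-361) + (-63)·(-429) + 166·1506 = 293629; w2·w2 = (-46)·(-46) + (-63)·(-63) + 166·166 = 33641
λ ≈ 293629/33641 = 8.7283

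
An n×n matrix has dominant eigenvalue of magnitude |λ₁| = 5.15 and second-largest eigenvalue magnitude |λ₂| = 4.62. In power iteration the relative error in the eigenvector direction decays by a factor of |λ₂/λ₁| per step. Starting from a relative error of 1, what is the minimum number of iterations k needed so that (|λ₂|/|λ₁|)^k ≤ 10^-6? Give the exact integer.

128

|λ₂/λ₁| = 4.62/5.15 = 0.89709
Need k ≥ ln(10^-6) / ln(0.89709) = -13.8155 / -0.1086 ≈ 127.212
Smallest integer k satisfying the bound: 128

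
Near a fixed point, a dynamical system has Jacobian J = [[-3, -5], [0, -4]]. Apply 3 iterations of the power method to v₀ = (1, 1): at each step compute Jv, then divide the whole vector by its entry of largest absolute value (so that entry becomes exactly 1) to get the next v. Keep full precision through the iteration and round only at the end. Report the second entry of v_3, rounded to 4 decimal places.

0.3019

Jv0 = (-8.00000, -4.00000); divide by -8.00000 → v1 = (1.00000, 0.50000)
Jv1 = (-5.50000, -2.00000); divide by -5.50000 → v2 = (1.00000, 0.36364)
Jv2 = (-4.81818, -1.45455); divide by -4.81818 → v3 = (1.00000, 0.30189)
Requested entry of v3: -64/-212 = 0.3019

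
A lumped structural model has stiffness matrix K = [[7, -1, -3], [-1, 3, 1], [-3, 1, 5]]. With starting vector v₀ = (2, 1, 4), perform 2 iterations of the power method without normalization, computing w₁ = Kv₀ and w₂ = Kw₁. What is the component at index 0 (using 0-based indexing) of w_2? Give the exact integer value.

-43

w1 = Kv₀ = (1, 5, 15)
w2 = Kw1 = (-43, 29, 77)
The requested component of w2 is -43.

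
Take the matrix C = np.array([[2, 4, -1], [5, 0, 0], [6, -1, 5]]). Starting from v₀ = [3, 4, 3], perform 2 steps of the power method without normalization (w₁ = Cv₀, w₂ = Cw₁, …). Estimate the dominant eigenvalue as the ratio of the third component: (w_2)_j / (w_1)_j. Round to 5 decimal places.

w1 = Cv₀ = (2·3 + 4·4 + (-1)·3; 5·3 + 0·4 + 0·3; 6·3 + (-1)·4 + 5·3) = (19, 15, 29)
w2 = Cw1 = (2·19 + 4·15 + (-1)·29; 5·19 + 0·15 + 0·29; 6·19 + (-1)·15 + 5·29) = (69, 95, 244)
Ratio at component: 244 / 29 = 8.41379

8.41379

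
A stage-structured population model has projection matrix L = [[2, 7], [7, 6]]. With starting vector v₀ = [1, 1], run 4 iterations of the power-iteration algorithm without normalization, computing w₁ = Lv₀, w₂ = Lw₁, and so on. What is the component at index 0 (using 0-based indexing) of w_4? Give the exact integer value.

w1 = Lv₀ = (2·1 + 7·1; 7·1 + 6·1) = (9, 13)
w2 = Lw1 = (2·9 + 7·13; 7·9 + 6·13) = (109, 141)
w3 = Lw2 = (1205, 1609)
w4 = Lw3 = (13673, 18089)
The requested component of w4 is 13673.

13673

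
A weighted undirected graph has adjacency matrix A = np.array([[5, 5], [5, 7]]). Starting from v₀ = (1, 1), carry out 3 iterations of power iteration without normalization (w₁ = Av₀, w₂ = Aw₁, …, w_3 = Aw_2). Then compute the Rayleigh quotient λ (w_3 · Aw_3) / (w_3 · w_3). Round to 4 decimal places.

λ ≈ 11.0990

w1 = Av₀ = (10, 12)
w2 = Aw1 = (110, 134)
w3 = Aw2 = (1220, 1488)
Aw3 = (13540, 16516)
w3·Aw3 = 1220·13540 + 1488·16516 = 41094608; w3·w3 = 1220·1220 + 1488·1488 = 3702544
λ ≈ 41094608/3702544 = 11.0990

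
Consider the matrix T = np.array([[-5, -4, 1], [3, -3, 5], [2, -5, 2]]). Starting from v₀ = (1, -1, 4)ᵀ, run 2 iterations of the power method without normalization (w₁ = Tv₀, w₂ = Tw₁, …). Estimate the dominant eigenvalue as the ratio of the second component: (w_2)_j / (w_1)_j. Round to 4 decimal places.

w1 = Tv₀ = (3, 26, 15)
w2 = Tw1 = (-104, 6, -94)
Ratio at component: 6 / 26 = 0.2308

0.2308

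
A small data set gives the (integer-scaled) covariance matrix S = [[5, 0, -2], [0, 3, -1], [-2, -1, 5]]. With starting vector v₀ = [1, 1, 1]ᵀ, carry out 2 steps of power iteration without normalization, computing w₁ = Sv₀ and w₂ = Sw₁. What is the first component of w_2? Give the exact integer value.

w1 = Sv₀ = (5·1 + 0·1 + (-2)·1; 0·1 + 3·1 + (-1)·1; (-2)·1 + (-1)·1 + 5·1) = (3, 2, 2)
w2 = Sw1 = (5·3 + 0·2 + (-2)·2; 0·3 + 3·2 + (-1)·2; (-2)·3 + (-1)·2 + 5·2) = (11, 4, 2)
The requested component of w2 is 11.

11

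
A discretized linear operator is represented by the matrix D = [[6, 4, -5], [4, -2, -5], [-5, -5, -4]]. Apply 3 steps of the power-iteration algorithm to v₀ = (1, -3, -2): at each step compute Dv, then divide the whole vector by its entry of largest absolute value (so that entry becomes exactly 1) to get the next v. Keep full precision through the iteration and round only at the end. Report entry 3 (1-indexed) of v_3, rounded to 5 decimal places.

Dv0 = (4.000000, 20.000000, 18.000000); divide by 20.000000 → v1 = (0.200000, 1.000000, 0.900000)
Dv1 = (0.700000, -5.700000, -9.600000); divide by -9.600000 → v2 = (-0.072917, 0.593750, 1.000000)
Dv2 = (-3.062500, -6.479167, -6.604167); divide by -6.604167 → v3 = (0.463722, 0.981073, 1.000000)
Requested entry of v3: 1268/1268 = 1.00000

1.00000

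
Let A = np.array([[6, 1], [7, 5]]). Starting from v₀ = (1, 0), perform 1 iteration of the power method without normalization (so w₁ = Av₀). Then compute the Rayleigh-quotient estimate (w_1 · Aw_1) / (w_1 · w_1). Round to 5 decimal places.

w1 = Av₀ = (6, 7)
Aw1 = (43, 77)
w1·Aw1 = 6·43 + 7·77 = 797; w1·w1 = 6·6 + 7·7 = 85
λ ≈ 797/85 = 9.37647

9.37647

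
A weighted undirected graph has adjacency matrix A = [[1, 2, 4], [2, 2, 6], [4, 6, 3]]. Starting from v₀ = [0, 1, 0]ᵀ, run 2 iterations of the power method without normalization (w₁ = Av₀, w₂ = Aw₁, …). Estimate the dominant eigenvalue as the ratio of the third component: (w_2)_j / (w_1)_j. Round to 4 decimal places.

λ ≈ 6.3333

w1 = Av₀ = (1·0 + 2·1 + 4·0; 2·0 + 2·1 + 6·0; 4·0 + 6·1 + 3·0) = (2, 2, 6)
w2 = Aw1 = (1·2 + 2·2 + 4·6; 2·2 + 2·2 + 6·6; 4·2 + 6·2 + 3·6) = (30, 44, 38)
Ratio at component: 38 / 6 = 6.3333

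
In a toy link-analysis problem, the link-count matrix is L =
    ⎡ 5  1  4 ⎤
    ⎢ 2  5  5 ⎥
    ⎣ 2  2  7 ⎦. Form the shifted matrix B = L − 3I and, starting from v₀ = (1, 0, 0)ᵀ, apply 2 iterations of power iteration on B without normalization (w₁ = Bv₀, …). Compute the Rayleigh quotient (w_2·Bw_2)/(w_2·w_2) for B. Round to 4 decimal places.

μ ≈ 7.9639

B = L − 3I has rows (2, 1, 4); (2, 2, 5); (2, 2, 4)
w1 = Bv₀ = (2·1 + 1·0 + 4·0; 2·1 + 2·0 + 5·0; 2·1 + 2·0 + 4·0) = (2, 2, 2)
w2 = Bw1 = (2·2 + 1·2 + 4·2; 2·2 + 2·2 + 5·2; 2·2 + 2·2 + 4·2) = (14, 18, 16)
Bw2 = (110, 144, 128)
w2·Bw2 = 6180; w2·w2 = 776; μ ≈ 6180/776 = 7.9639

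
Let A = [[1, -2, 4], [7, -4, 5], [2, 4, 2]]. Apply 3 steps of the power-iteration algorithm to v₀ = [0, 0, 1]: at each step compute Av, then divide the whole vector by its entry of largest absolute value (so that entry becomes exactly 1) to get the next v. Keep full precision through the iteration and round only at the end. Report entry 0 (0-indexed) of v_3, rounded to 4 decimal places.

0.6714

Av0 = (4.00000, 5.00000, 2.00000); divide by 5.00000 → v1 = (0.80000, 1.00000, 0.40000)
Av1 = (0.40000, 3.60000, 6.40000); divide by 6.40000 → v2 = (0.06250, 0.56250, 1.00000)
Av2 = (2.93750, 3.18750, 4.37500); divide by 4.37500 → v3 = (0.67143, 0.72857, 1.00000)
Requested entry of v3: 94/140 = 0.6714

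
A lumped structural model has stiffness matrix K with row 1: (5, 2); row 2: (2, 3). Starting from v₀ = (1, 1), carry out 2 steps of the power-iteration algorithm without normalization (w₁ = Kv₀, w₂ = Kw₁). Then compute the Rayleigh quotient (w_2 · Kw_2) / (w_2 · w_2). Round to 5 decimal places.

w1 = Kv₀ = (7, 5)
w2 = Kw1 = (45, 29)
Kw2 = (283, 177)
w2·Kw2 = 45·283 + 29·177 = 17868; w2·w2 = 45·45 + 29·29 = 2866
λ ≈ 17868/2866 = 6.23447

λ ≈ 6.23447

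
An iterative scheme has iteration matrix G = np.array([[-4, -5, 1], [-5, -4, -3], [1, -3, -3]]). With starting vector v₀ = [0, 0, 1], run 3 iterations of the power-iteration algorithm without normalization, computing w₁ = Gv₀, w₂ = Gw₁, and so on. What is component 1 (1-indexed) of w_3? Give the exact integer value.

-93

w1 = Gv₀ = ((-4)·0 + (-5)·0 + 1·1; (-5)·0 + (-4)·0 + (-3)·1; 1·0 + (-3)·0 + (-3)·1) = (1, -3, -3)
w2 = Gw1 = ((-4)·1 + (-5)·(-3) + 1·(-3); (-5)·1 + (-4)·(-3) + (-3)·(-3); 1·1 + (-3)·(-3) + (-3)·(-3)) = (8, 16, 19)
w3 = Gw2 = (-93, -161, -97)
The requested component of w3 is -93.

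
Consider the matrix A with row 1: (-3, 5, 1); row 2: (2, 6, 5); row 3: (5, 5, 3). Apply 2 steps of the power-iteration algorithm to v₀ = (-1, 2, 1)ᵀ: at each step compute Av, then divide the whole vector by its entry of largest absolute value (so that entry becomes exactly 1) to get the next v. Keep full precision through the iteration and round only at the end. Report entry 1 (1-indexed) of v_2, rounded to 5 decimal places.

0.24260

Av0 = (14.000000, 15.000000, 8.000000); divide by 15.000000 → v1 = (0.933333, 1.000000, 0.533333)
Av1 = (2.733333, 10.533333, 11.266667); divide by 11.266667 → v2 = (0.242604, 0.934911, 1.000000)
Requested entry of v2: 41/169 = 0.24260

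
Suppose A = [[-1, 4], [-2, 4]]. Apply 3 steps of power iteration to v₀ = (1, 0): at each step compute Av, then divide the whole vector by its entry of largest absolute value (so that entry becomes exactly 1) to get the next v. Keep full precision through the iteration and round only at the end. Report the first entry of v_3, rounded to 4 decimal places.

1.0000

Av0 = (-1.00000, -2.00000); divide by -2.00000 → v1 = (0.50000, 1.00000)
Av1 = (3.50000, 3.00000); divide by 3.50000 → v2 = (1.00000, 0.85714)
Av2 = (2.42857, 1.42857); divide by 2.42857 → v3 = (1.00000, 0.58824)
Requested entry of v3: -17/-17 = 1.0000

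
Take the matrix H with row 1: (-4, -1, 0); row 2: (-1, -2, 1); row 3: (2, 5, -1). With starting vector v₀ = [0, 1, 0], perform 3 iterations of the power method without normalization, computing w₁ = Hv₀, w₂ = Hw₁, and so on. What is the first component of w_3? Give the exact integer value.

w1 = Hv₀ = ((-4)·0 + (-1)·1 + 0·0; (-1)·0 + (-2)·1 + 1·0; 2·0 + 5·1 + (-1)·0) = (-1, -2, 5)
w2 = Hw1 = ((-4)·(-1) + (-1)·(-2) + 0·5; (-1)·(-1) + (-2)·(-2) + 1·5; 2·(-1) + 5·(-2) + (-1)·5) = (6, 10, -17)
w3 = Hw2 = (-34, -43, 79)
The requested component of w3 is -34.

-34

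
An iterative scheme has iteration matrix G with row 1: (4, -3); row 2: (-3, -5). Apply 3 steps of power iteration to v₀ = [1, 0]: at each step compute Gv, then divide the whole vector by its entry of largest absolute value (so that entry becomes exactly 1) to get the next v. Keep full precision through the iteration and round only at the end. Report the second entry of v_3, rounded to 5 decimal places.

Gv0 = (4.000000, -3.000000); divide by 4.000000 → v1 = (1.000000, -0.750000)
Gv1 = (6.250000, 0.750000); divide by 6.250000 → v2 = (1.000000, 0.120000)
Gv2 = (3.640000, -3.600000); divide by 3.640000 → v3 = (1.000000, -0.989011)
Requested entry of v3: -90/91 = -0.98901

-0.98901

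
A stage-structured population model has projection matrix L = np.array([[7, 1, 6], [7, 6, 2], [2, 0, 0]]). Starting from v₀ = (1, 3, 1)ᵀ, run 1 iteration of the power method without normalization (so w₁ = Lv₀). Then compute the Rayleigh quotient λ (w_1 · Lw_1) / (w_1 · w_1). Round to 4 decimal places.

w1 = Lv₀ = (7·1 + 1·3 + 6·1; 7·1 + 6·3 + 2·1; 2·1 + 0·3 + 0·1) = (16, 27, 2)
Lw1 = (151, 278, 32)
w1·Lw1 = 16·151 + 27·278 + 2·32 = 9986; w1·w1 = 16·16 + 27·27 + 2·2 = 989
λ ≈ 9986/989 = 10.0971

10.0971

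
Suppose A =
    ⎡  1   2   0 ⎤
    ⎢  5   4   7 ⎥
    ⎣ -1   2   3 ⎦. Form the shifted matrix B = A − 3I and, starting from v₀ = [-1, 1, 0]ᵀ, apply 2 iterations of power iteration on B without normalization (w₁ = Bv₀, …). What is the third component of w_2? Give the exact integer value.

B = A − 3I has rows (-2, 2, 0); (5, 1, 7); (-1, 2, 0)
w1 = Bv₀ = (4, -4, 3)
w2 = Bw1 = (-16, 37, -12)
Requested component of w2: -12

-12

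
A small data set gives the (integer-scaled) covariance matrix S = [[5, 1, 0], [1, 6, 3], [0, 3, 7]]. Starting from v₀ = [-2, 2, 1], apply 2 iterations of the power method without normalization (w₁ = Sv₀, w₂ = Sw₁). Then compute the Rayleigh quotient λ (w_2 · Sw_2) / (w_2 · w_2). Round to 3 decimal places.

λ ≈ 9.230

w1 = Sv₀ = (5·(-2) + 1·2 + 0·1; 1·(-2) + 6·2 + 3·1; 0·(-2) + 3·2 + 7·1) = (-8, 13, 13)
w2 = Sw1 = (5·(-8) + 1·13 + 0·13; 1·(-8) + 6·13 + 3·13; 0·(-8) + 3·13 + 7·13) = (-27, 109, 130)
Sw2 = (-26, 1017, 1237)
w2·Sw2 = (-27)·(-26) + 109·1017 + 130·1237 = 272365; w2·w2 = (-27)·(-27) + 109·109 + 130·130 = 29510
λ ≈ 272365/29510 = 9.230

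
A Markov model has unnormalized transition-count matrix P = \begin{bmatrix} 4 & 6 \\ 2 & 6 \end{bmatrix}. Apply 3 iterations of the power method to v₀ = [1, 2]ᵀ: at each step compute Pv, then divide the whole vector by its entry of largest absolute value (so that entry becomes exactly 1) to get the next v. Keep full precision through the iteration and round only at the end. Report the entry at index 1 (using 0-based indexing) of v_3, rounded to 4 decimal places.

0.7702

Pv0 = (16.00000, 14.00000); divide by 16.00000 → v1 = (1.00000, 0.87500)
Pv1 = (9.25000, 7.25000); divide by 9.25000 → v2 = (1.00000, 0.78378)
Pv2 = (8.70270, 6.70270); divide by 8.70270 → v3 = (1.00000, 0.77019)
Requested entry of v3: 992/1288 = 0.7702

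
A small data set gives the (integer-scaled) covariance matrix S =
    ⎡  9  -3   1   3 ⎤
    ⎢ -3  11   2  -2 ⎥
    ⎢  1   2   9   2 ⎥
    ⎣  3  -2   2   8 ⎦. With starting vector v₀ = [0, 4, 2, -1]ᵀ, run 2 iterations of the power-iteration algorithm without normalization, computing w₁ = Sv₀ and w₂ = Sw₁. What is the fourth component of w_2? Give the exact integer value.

-187

w1 = Sv₀ = (9·0 + (-3)·4 + 1·2 + 3·(-1); (-3)·0 + 11·4 + 2·2 + (-2)·(-1); 1·0 + 2·4 + 9·2 + 2·(-1); 3·0 + (-2)·4 + 2·2 + 8·(-1)) = (-13, 50, 24, -12)
w2 = Sw1 = (9·(-13) + (-3)·50 + 1·24 + 3·(-12); (-3)·(-13) + 11·50 + 2·24 + (-2)·(-12); 1·(-13) + 2·50 + 9·24 + 2·(-12); 3·(-13) + (-2)·50 + 2·24 + 8·(-12)) = (-279, 661, 279, -187)
The requested component of w2 is -187.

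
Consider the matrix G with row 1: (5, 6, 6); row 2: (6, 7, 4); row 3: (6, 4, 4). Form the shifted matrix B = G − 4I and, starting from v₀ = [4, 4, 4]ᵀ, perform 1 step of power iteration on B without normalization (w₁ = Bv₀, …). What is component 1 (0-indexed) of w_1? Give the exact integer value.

52

B = G − 4I has rows (1, 6, 6); (6, 3, 4); (6, 4, 0)
w1 = Bv₀ = (1·4 + 6·4 + 6·4; 6·4 + 3·4 + 4·4; 6·4 + 4·4 + 0·4) = (52, 52, 40)
Requested component of w1: 52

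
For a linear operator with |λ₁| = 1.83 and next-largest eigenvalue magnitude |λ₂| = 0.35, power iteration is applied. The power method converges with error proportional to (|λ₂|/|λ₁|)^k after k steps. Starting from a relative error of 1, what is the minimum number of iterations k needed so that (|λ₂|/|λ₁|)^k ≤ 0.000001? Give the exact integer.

9

|λ₂/λ₁| = 0.35/1.83 = 0.19126
Need k ≥ ln(0.000001) / ln(0.19126) = -13.8155 / -1.6541 ≈ 8.352
Smallest integer k satisfying the bound: 9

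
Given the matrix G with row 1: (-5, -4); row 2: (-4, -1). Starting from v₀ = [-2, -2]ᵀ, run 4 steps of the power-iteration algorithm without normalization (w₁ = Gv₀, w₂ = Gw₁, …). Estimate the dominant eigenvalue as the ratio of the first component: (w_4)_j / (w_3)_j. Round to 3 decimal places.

w1 = Gv₀ = (18, 10)
w2 = Gw1 = (-130, -82)
w3 = Gw2 = (978, 602)
w4 = Gw3 = (-7298, -4514)
Ratio at component: -7298 / 978 = -7.462

-7.462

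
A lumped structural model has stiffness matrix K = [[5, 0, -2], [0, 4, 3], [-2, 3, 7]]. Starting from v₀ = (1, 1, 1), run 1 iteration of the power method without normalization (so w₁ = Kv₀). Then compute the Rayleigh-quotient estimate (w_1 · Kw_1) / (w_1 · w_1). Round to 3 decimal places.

w1 = Kv₀ = (3, 7, 8)
Kw1 = (-1, 52, 71)
w1·Kw1 = 3·(-1) + 7·52 + 8·71 = 929; w1·w1 = 3·3 + 7·7 + 8·8 = 122
λ ≈ 929/122 = 7.615

λ ≈ 7.615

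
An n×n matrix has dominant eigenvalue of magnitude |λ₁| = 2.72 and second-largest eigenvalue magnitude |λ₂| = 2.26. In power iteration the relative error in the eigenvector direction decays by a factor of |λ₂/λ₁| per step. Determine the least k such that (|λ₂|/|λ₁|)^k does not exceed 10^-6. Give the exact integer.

75

|λ₂/λ₁| = 2.26/2.72 = 0.83088
Need k ≥ ln(10^-6) / ln(0.83088) = -13.8155 / -0.1853 ≈ 74.571
Smallest integer k satisfying the bound: 75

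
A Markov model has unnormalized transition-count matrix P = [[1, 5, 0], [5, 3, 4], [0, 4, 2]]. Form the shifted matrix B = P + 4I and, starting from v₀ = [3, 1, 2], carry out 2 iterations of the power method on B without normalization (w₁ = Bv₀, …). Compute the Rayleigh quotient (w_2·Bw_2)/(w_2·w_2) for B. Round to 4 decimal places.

B = P + 4I has rows (5, 5, 0); (5, 7, 4); (0, 4, 6)
w1 = Bv₀ = (20, 30, 16)
w2 = Bw1 = (250, 374, 216)
Bw2 = (3120, 4732, 2792)
w2·Bw2 = 3152840; w2·w2 = 249032; μ ≈ 3152840/249032 = 12.6604

μ ≈ 12.6604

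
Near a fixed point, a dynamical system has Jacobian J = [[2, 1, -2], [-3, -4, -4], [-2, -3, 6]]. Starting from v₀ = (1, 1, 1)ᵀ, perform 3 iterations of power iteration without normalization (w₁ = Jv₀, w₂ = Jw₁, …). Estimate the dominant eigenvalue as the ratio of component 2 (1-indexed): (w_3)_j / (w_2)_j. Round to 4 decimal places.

w1 = Jv₀ = (2·1 + 1·1 + (-2)·1; (-3)·1 + (-4)·1 + (-4)·1; (-2)·1 + (-3)·1 + 6·1) = (1, -11, 1)
w2 = Jw1 = (2·1 + 1·(-11) + (-2)·1; (-3)·1 + (-4)·(-11) + (-4)·1; (-2)·1 + (-3)·(-11) + 6·1) = (-11, 37, 37)
w3 = Jw2 = (-59, -263, 133)
Ratio at component: -263 / 37 = -7.1081

λ ≈ -7.1081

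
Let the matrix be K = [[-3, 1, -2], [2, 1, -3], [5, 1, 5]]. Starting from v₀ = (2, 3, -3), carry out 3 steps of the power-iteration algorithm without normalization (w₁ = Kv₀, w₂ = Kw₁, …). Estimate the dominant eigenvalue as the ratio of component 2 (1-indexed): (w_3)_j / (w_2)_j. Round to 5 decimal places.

λ ≈ -0.46429

w1 = Kv₀ = ((-3)·2 + 1·3 + (-2)·(-3); 2·2 + 1·3 + (-3)·(-3); 5·2 + 1·3 + 5·(-3)) = (3, 16, -2)
w2 = Kw1 = ((-3)·3 + 1·16 + (-2)·(-2); 2·3 + 1·16 + (-3)·(-2); 5·3 + 1·16 + 5·(-2)) = (11, 28, 21)
w3 = Kw2 = (-47, -13, 188)
Ratio at component: -13 / 28 = -0.46429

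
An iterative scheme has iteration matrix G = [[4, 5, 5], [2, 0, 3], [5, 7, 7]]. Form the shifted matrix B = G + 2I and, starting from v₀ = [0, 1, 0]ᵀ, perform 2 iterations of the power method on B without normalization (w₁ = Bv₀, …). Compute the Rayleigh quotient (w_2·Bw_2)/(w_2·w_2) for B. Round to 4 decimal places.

15.0928

B = G + 2I has rows (6, 5, 5); (2, 2, 3); (5, 7, 9)
w1 = Bv₀ = (6·0 + 5·1 + 5·0; 2·0 + 2·1 + 3·0; 5·0 + 7·1 + 9·0) = (5, 2, 7)
w2 = Bw1 = (6·5 + 5·2 + 5·7; 2·5 + 2·2 + 3·7; 5·5 + 7·2 + 9·7) = (75, 35, 102)
Bw2 = (1135, 526, 1538)
w2·Bw2 = 260411; w2·w2 = 17254; μ ≈ 260411/17254 = 15.0928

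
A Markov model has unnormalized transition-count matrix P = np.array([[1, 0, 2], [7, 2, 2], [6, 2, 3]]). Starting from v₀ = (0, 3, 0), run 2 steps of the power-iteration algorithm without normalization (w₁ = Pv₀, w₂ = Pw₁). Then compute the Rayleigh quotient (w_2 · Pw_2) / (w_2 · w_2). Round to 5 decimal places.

7.26667

w1 = Pv₀ = (1·0 + 0·3 + 2·0; 7·0 + 2·3 + 2·0; 6·0 + 2·3 + 3·0) = (0, 6, 6)
w2 = Pw1 = (1·0 + 0·6 + 2·6; 7·0 + 2·6 + 2·6; 6·0 + 2·6 + 3·6) = (12, 24, 30)
Pw2 = (72, 192, 210)
w2·Pw2 = 12·72 + 24·192 + 30·210 = 11772; w2·w2 = 12·12 + 24·24 + 30·30 = 1620
λ ≈ 11772/1620 = 7.26667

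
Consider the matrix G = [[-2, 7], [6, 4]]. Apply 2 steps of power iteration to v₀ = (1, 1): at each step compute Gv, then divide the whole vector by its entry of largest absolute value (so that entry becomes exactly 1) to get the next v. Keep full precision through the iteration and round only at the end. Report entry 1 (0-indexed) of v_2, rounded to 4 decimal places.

1.0000

Gv0 = (5.00000, 10.00000); divide by 10.00000 → v1 = (0.50000, 1.00000)
Gv1 = (6.00000, 7.00000); divide by 7.00000 → v2 = (0.85714, 1.00000)
Requested entry of v2: 70/70 = 1.0000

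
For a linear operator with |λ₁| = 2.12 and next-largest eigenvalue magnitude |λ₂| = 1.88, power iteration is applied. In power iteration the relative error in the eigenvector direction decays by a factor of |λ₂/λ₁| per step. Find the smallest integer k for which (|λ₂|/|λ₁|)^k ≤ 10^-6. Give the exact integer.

|λ₂/λ₁| = 1.88/2.12 = 0.88679
Need k ≥ ln(10^-6) / ln(0.88679) = -13.8155 / -0.1201 ≈ 114.991
Smallest integer k satisfying the bound: 115

115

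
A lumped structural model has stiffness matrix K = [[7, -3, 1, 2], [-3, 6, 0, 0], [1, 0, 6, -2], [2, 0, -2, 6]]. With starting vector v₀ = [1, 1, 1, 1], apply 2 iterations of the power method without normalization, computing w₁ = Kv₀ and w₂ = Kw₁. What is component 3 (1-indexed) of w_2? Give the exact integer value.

25

w1 = Kv₀ = (7·1 + (-3)·1 + 1·1 + 2·1; (-3)·1 + 6·1 + 0·1 + 0·1; 1·1 + 0·1 + 6·1 + (-2)·1; 2·1 + 0·1 + (-2)·1 + 6·1) = (7, 3, 5, 6)
w2 = Kw1 = (7·7 + (-3)·3 + 1·5 + 2·6; (-3)·7 + 6·3 + 0·5 + 0·6; 1·7 + 0·3 + 6·5 + (-2)·6; 2·7 + 0·3 + (-2)·5 + 6·6) = (57, -3, 25, 40)
The requested component of w2 is 25.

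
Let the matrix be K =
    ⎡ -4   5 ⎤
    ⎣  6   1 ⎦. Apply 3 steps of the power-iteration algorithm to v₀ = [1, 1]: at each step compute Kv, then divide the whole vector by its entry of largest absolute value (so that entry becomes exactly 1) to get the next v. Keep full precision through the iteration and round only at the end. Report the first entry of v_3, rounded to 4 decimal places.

-0.2965

Kv0 = (1.00000, 7.00000); divide by 7.00000 → v1 = (0.14286, 1.00000)
Kv1 = (4.42857, 1.85714); divide by 4.42857 → v2 = (1.00000, 0.41935)
Kv2 = (-1.90323, 6.41935); divide by 6.41935 → v3 = (-0.29648, 1.00000)
Requested entry of v3: -59/199 = -0.2965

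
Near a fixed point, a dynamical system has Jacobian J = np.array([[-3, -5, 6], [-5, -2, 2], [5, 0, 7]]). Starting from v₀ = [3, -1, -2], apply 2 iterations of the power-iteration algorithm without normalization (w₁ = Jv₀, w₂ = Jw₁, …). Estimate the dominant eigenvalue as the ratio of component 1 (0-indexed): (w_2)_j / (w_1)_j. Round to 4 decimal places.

-6.8235

w1 = Jv₀ = (-16, -17, 1)
w2 = Jw1 = (139, 116, -73)
Ratio at component: 116 / -17 = -6.8235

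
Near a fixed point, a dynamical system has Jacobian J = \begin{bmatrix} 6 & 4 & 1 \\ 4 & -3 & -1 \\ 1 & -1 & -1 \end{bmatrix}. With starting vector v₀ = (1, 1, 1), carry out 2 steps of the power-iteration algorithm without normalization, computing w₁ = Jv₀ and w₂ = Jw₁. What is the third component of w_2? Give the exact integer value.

w1 = Jv₀ = (11, 0, -1)
w2 = Jw1 = (65, 45, 12)
The requested component of w2 is 12.

12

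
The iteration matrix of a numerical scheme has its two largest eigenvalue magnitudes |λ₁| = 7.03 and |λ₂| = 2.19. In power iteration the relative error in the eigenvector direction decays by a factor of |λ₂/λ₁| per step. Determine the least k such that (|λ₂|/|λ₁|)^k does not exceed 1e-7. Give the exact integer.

|λ₂/λ₁| = 2.19/7.03 = 0.31152
Need k ≥ ln(1e-7) / ln(0.31152) = -16.1181 / -1.1663 ≈ 13.820
Smallest integer k satisfying the bound: 14

14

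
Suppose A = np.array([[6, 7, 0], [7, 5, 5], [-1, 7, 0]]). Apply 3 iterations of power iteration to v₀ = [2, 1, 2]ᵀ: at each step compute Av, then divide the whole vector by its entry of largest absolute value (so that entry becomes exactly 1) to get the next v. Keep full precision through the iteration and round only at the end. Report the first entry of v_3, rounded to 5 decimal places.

Av0 = (19.000000, 29.000000, 5.000000); divide by 29.000000 → v1 = (0.655172, 1.000000, 0.172414)
Av1 = (10.931034, 10.448276, 6.344828); divide by 10.931034 → v2 = (1.000000, 0.955836, 0.580442)
Av2 = (12.690852, 14.681388, 5.690852); divide by 14.681388 → v3 = (0.864418, 1.000000, 0.387624)
Requested entry of v3: 4023/4654 = 0.86442

0.86442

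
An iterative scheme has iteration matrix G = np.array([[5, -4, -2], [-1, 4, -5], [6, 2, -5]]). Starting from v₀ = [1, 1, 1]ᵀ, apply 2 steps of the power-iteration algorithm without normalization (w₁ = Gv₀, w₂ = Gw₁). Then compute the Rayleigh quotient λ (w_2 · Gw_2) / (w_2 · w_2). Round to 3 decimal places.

w1 = Gv₀ = (5·1 + (-4)·1 + (-2)·1; (-1)·1 + 4·1 + (-5)·1; 6·1 + 2·1 + (-5)·1) = (-1, -2, 3)
w2 = Gw1 = (5·(-1) + (-4)·(-2) + (-2)·3; (-1)·(-1) + 4·(-2) + (-5)·3; 6·(-1) + 2·(-2) + (-5)·3) = (-3, -22, -25)
Gw2 = (123, 40, 63)
w2·Gw2 = (-3)·123 + (-22)·40 + (-25)·63 = -2824; w2·w2 = (-3)·(-3) + (-22)·(-22) + (-25)·(-25) = 1118
λ ≈ -2824/1118 = -2.526

λ ≈ -2.526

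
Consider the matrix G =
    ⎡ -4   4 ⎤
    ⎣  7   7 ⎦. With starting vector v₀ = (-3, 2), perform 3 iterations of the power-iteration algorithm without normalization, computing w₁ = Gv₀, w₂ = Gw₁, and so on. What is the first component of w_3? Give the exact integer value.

w1 = Gv₀ = ((-4)·(-3) + 4·2; 7·(-3) + 7·2) = (20, -7)
w2 = Gw1 = ((-4)·20 + 4·(-7); 7·20 + 7·(-7)) = (-108, 91)
w3 = Gw2 = (796, -119)
The requested component of w3 is 796.

796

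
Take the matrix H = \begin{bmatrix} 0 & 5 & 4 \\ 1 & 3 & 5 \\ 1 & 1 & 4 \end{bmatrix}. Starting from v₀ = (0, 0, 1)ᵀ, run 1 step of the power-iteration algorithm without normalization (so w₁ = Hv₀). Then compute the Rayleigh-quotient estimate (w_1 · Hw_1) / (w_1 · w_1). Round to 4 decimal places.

w1 = Hv₀ = (4, 5, 4)
Hw1 = (41, 39, 25)
w1·Hw1 = 4·41 + 5·39 + 4·25 = 459; w1·w1 = 4·4 + 5·5 + 4·4 = 57
λ ≈ 459/57 = 8.0526

λ ≈ 8.0526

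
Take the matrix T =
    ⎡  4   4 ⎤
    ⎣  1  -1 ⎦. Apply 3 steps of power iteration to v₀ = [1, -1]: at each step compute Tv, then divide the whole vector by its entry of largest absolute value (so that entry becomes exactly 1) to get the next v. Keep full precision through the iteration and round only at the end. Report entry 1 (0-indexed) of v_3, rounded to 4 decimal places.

Tv0 = (0.00000, 2.00000); divide by 2.00000 → v1 = (0.00000, 1.00000)
Tv1 = (4.00000, -1.00000); divide by 4.00000 → v2 = (1.00000, -0.25000)
Tv2 = (3.00000, 1.25000); divide by 3.00000 → v3 = (1.00000, 0.41667)
Requested entry of v3: 10/24 = 0.4167

0.4167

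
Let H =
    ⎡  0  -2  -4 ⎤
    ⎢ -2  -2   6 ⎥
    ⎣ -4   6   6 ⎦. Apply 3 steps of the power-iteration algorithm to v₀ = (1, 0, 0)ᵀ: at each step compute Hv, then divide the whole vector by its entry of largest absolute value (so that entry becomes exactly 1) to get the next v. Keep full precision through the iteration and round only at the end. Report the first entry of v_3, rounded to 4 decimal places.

Hv0 = (0.00000, -2.00000, -4.00000); divide by -4.00000 → v1 = (0.00000, 0.50000, 1.00000)
Hv1 = (-5.00000, 5.00000, 9.00000); divide by 9.00000 → v2 = (-0.55556, 0.55556, 1.00000)
Hv2 = (-5.11111, 6.00000, 11.55556); divide by 11.55556 → v3 = (-0.44231, 0.51923, 1.00000)
Requested entry of v3: 184/-416 = -0.4423

-0.4423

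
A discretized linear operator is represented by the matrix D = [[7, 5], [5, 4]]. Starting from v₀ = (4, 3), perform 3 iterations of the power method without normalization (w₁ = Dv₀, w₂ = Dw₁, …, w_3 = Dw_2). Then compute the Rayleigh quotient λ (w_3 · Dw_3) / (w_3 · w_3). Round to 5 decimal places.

λ ≈ 10.72015

w1 = Dv₀ = (7·4 + 5·3; 5·4 + 4·3) = (43, 32)
w2 = Dw1 = (7·43 + 5·32; 5·43 + 4·32) = (461, 343)
w3 = Dw2 = (4942, 3677)
Dw3 = (52979, 39418)
w3·Dw3 = 4942·52979 + 3677·39418 = 406762204; w3·w3 = 4942·4942 + 3677·3677 = 37943693
λ ≈ 406762204/37943693 = 10.72015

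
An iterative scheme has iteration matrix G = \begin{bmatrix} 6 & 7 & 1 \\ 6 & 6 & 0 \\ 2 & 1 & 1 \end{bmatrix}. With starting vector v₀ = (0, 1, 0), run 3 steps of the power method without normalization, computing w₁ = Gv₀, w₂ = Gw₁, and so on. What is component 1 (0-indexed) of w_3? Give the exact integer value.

978

w1 = Gv₀ = (7, 6, 1)
w2 = Gw1 = (85, 78, 21)
w3 = Gw2 = (1077, 978, 269)
The requested component of w3 is 978.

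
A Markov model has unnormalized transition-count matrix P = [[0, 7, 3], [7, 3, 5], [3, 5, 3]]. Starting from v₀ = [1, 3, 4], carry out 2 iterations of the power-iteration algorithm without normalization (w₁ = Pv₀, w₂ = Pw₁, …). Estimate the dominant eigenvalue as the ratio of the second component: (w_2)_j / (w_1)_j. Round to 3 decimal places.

w1 = Pv₀ = (0·1 + 7·3 + 3·4; 7·1 + 3·3 + 5·4; 3·1 + 5·3 + 3·4) = (33, 36, 30)
w2 = Pw1 = (0·33 + 7·36 + 3·30; 7·33 + 3·36 + 5·30; 3·33 + 5·36 + 3·30) = (342, 489, 369)
Ratio at component: 489 / 36 = 13.583

λ ≈ 13.583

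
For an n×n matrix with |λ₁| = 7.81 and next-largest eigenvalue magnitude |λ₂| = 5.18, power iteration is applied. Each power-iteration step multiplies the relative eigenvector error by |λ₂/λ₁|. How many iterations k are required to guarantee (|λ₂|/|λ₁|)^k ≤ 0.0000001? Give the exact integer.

|λ₂/λ₁| = 5.18/7.81 = 0.66325
Need k ≥ ln(0.0000001) / ln(0.66325) = -16.1181 / -0.4106 ≈ 39.255
Smallest integer k satisfying the bound: 40

40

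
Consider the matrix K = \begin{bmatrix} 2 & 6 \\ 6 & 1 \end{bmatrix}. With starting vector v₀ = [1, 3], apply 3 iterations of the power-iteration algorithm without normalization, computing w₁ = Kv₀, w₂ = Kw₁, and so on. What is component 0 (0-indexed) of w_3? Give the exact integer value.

w1 = Kv₀ = (2·1 + 6·3; 6·1 + 1·3) = (20, 9)
w2 = Kw1 = (2·20 + 6·9; 6·20 + 1·9) = (94, 129)
w3 = Kw2 = (962, 693)
The requested component of w3 is 962.

962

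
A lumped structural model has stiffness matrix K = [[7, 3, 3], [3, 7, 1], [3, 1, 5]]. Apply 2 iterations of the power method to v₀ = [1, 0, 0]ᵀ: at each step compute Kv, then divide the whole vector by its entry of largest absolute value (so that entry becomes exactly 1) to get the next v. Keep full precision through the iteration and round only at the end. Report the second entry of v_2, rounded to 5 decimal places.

Kv0 = (7.000000, 3.000000, 3.000000); divide by 7.000000 → v1 = (1.000000, 0.428571, 0.428571)
Kv1 = (9.571429, 6.428571, 5.571429); divide by 9.571429 → v2 = (1.000000, 0.671642, 0.582090)
Requested entry of v2: 45/67 = 0.67164

0.67164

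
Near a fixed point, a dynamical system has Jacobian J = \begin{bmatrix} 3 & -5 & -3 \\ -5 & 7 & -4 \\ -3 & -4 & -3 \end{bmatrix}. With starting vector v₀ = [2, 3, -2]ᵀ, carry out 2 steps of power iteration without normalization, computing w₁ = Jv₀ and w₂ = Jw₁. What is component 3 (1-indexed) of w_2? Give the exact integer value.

-31

w1 = Jv₀ = (-3, 19, -12)
w2 = Jw1 = (-68, 196, -31)
The requested component of w2 is -31.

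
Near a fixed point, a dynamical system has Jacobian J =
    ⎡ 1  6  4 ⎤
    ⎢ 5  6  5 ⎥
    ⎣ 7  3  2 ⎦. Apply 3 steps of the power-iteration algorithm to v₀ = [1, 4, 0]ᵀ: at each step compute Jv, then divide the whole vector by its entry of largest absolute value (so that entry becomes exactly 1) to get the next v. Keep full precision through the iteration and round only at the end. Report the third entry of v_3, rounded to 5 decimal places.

Jv0 = (25.000000, 29.000000, 19.000000); divide by 29.000000 → v1 = (0.862069, 1.000000, 0.655172)
Jv1 = (9.482759, 13.586207, 10.344828); divide by 13.586207 → v2 = (0.697970, 1.000000, 0.761421)
Jv2 = (9.743655, 13.296954, 9.408629); divide by 13.296954 → v3 = (0.732773, 1.000000, 0.707578)
Requested entry of v3: 3707/5239 = 0.70758

0.70758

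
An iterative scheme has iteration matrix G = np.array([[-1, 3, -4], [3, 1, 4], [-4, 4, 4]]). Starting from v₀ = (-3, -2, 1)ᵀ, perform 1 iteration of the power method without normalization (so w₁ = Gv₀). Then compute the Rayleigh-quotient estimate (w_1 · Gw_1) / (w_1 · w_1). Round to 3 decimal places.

w1 = Gv₀ = ((-1)·(-3) + 3·(-2) + (-4)·1; 3·(-3) + 1·(-2) + 4·1; (-4)·(-3) + 4·(-2) + 4·1) = (-7, -7, 8)
Gw1 = (-46, 4, 32)
w1·Gw1 = (-7)·(-46) + (-7)·4 + 8·32 = 550; w1·w1 = (-7)·(-7) + (-7)·(-7) + 8·8 = 162
λ ≈ 550/162 = 3.395

3.395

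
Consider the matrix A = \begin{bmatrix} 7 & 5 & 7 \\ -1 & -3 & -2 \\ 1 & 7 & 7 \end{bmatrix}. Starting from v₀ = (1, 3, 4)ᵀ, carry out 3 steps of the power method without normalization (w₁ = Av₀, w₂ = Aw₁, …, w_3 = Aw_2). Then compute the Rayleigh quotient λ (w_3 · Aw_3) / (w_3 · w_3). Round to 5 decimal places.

λ ≈ 8.33883

w1 = Av₀ = (50, -18, 50)
w2 = Aw1 = (610, -96, 274)
w3 = Aw2 = (5708, -870, 1856)
Aw3 = (48598, -6810, 12610)
w3·Aw3 = 5708·48598 + (-870)·(-6810) + 1856·12610 = 306726244; w3·w3 = 5708·5708 + (-870)·(-870) + 1856·1856 = 36782900
λ ≈ 306726244/36782900 = 8.33883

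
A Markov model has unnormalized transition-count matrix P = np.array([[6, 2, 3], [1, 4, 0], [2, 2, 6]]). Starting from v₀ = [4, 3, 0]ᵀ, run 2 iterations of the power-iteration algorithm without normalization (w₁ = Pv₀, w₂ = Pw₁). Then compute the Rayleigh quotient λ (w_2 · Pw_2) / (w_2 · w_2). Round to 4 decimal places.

8.9768

w1 = Pv₀ = (6·4 + 2·3 + 3·0; 1·4 + 4·3 + 0·0; 2·4 + 2·3 + 6·0) = (30, 16, 14)
w2 = Pw1 = (6·30 + 2·16 + 3·14; 1·30 + 4·16 + 0·14; 2·30 + 2·16 + 6·14) = (254, 94, 176)
Pw2 = (2240, 630, 1752)
w2·Pw2 = 254·2240 + 94·630 + 176·1752 = 936532; w2·w2 = 254·254 + 94·94 + 176·176 = 104328
λ ≈ 936532/104328 = 8.9768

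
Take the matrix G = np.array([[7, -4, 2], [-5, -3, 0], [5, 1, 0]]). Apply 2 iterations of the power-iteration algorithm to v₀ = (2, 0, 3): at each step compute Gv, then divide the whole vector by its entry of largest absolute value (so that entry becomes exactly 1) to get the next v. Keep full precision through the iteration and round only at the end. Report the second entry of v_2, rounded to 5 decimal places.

Gv0 = (20.000000, -10.000000, 10.000000); divide by 20.000000 → v1 = (1.000000, -0.500000, 0.500000)
Gv1 = (10.000000, -3.500000, 4.500000); divide by 10.000000 → v2 = (1.000000, -0.350000, 0.450000)
Requested entry of v2: -70/200 = -0.35000

-0.35000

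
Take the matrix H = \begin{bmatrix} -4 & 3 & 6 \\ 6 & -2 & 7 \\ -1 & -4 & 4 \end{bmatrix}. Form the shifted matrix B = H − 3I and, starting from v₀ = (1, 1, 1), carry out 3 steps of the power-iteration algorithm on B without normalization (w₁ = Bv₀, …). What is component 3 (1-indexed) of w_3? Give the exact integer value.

200

B = H − 3I has rows (-7, 3, 6); (6, -5, 7); (-1, -4, 1)
w1 = Bv₀ = (2, 8, -4)
w2 = Bw1 = (-14, -56, -38)
w3 = Bw2 = (-298, -70, 200)
Requested component of w3: 200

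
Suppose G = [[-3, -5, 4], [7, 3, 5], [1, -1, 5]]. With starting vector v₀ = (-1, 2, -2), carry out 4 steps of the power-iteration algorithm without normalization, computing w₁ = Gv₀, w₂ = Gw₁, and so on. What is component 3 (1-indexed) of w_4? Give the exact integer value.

w1 = Gv₀ = (-15, -11, -13)
w2 = Gw1 = (48, -203, -69)
w3 = Gw2 = (595, -618, -94)
w4 = Gw3 = (929, 1841, 743)
The requested component of w4 is 743.

743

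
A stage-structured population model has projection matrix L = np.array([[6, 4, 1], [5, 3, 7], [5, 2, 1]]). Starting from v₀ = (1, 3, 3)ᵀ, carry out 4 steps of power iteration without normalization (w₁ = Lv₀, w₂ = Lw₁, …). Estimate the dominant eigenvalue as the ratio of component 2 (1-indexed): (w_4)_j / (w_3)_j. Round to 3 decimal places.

λ ≈ 11.484

w1 = Lv₀ = (6·1 + 4·3 + 1·3; 5·1 + 3·3 + 7·3; 5·1 + 2·3 + 1·3) = (21, 35, 14)
w2 = Lw1 = (6·21 + 4·35 + 1·14; 5·21 + 3·35 + 7·14; 5·21 + 2·35 + 1·14) = (280, 308, 189)
w3 = Lw2 = (3101, 3647, 2205)
w4 = Lw3 = (35399, 41881, 25004)
Ratio at component: 41881 / 3647 = 11.484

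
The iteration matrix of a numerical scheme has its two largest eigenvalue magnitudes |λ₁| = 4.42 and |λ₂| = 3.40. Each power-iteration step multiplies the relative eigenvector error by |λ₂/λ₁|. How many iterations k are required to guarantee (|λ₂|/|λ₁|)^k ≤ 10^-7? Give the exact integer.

62

|λ₂/λ₁| = 3.40/4.42 = 0.76923
Need k ≥ ln(10^-7) / ln(0.76923) = -16.1181 / -0.2624 ≈ 61.434
Smallest integer k satisfying the bound: 62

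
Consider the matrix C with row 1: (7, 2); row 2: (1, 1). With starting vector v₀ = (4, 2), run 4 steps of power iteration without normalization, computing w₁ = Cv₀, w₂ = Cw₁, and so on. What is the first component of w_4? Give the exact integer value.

12644

w1 = Cv₀ = (7·4 + 2·2; 1·4 + 1·2) = (32, 6)
w2 = Cw1 = (7·32 + 2·6; 1·32 + 1·6) = (236, 38)
w3 = Cw2 = (1728, 274)
w4 = Cw3 = (12644, 2002)
The requested component of w4 is 12644.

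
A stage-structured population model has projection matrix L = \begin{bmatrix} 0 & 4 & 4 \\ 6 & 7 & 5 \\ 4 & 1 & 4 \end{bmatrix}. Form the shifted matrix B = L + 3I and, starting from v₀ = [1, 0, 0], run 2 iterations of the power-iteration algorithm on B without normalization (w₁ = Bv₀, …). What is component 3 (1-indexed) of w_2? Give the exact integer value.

B = L + 3I has rows (3, 4, 4); (6, 10, 5); (4, 1, 7)
w1 = Bv₀ = (3, 6, 4)
w2 = Bw1 = (49, 98, 46)
Requested component of w2: 46

46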